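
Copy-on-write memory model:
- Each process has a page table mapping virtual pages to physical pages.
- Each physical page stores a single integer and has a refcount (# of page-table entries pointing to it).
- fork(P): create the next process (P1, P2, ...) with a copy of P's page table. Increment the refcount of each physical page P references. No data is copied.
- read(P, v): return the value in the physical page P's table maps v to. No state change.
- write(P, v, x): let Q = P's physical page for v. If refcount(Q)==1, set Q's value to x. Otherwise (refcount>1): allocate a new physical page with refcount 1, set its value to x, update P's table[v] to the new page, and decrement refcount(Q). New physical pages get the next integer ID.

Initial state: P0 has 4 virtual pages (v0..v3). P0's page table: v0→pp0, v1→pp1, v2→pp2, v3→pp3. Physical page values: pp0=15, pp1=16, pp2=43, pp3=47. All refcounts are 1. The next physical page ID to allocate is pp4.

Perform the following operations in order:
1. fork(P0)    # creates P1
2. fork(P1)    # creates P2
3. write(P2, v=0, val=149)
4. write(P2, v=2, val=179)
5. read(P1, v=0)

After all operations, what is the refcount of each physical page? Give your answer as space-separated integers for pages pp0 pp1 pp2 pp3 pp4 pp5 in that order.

Answer: 2 3 2 3 1 1

Derivation:
Op 1: fork(P0) -> P1. 4 ppages; refcounts: pp0:2 pp1:2 pp2:2 pp3:2
Op 2: fork(P1) -> P2. 4 ppages; refcounts: pp0:3 pp1:3 pp2:3 pp3:3
Op 3: write(P2, v0, 149). refcount(pp0)=3>1 -> COPY to pp4. 5 ppages; refcounts: pp0:2 pp1:3 pp2:3 pp3:3 pp4:1
Op 4: write(P2, v2, 179). refcount(pp2)=3>1 -> COPY to pp5. 6 ppages; refcounts: pp0:2 pp1:3 pp2:2 pp3:3 pp4:1 pp5:1
Op 5: read(P1, v0) -> 15. No state change.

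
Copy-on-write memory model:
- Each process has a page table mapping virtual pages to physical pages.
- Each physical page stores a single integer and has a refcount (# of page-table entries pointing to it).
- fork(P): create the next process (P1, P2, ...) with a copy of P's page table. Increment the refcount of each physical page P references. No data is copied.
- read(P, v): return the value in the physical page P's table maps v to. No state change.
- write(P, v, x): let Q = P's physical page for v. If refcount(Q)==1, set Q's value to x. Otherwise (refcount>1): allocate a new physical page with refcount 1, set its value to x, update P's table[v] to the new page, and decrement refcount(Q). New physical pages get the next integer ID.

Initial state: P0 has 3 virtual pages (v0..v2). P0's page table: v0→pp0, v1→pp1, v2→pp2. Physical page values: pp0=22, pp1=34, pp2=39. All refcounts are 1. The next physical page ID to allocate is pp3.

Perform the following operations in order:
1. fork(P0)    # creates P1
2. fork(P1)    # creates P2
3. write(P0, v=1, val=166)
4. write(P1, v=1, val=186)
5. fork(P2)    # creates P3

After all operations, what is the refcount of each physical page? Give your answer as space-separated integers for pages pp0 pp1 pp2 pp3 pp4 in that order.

Op 1: fork(P0) -> P1. 3 ppages; refcounts: pp0:2 pp1:2 pp2:2
Op 2: fork(P1) -> P2. 3 ppages; refcounts: pp0:3 pp1:3 pp2:3
Op 3: write(P0, v1, 166). refcount(pp1)=3>1 -> COPY to pp3. 4 ppages; refcounts: pp0:3 pp1:2 pp2:3 pp3:1
Op 4: write(P1, v1, 186). refcount(pp1)=2>1 -> COPY to pp4. 5 ppages; refcounts: pp0:3 pp1:1 pp2:3 pp3:1 pp4:1
Op 5: fork(P2) -> P3. 5 ppages; refcounts: pp0:4 pp1:2 pp2:4 pp3:1 pp4:1

Answer: 4 2 4 1 1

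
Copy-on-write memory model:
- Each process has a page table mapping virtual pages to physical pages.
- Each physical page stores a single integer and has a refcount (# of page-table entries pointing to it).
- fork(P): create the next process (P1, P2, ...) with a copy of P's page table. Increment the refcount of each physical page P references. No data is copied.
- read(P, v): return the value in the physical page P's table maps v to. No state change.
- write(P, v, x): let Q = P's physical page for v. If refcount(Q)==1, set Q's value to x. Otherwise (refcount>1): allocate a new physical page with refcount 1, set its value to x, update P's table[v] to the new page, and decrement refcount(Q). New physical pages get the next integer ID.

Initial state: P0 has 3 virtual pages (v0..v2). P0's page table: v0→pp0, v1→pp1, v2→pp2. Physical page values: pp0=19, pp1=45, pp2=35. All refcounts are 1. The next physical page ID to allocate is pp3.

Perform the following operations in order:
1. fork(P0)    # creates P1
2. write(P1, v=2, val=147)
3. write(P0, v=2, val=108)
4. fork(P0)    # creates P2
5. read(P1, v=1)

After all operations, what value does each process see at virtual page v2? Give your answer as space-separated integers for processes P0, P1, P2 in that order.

Op 1: fork(P0) -> P1. 3 ppages; refcounts: pp0:2 pp1:2 pp2:2
Op 2: write(P1, v2, 147). refcount(pp2)=2>1 -> COPY to pp3. 4 ppages; refcounts: pp0:2 pp1:2 pp2:1 pp3:1
Op 3: write(P0, v2, 108). refcount(pp2)=1 -> write in place. 4 ppages; refcounts: pp0:2 pp1:2 pp2:1 pp3:1
Op 4: fork(P0) -> P2. 4 ppages; refcounts: pp0:3 pp1:3 pp2:2 pp3:1
Op 5: read(P1, v1) -> 45. No state change.
P0: v2 -> pp2 = 108
P1: v2 -> pp3 = 147
P2: v2 -> pp2 = 108

Answer: 108 147 108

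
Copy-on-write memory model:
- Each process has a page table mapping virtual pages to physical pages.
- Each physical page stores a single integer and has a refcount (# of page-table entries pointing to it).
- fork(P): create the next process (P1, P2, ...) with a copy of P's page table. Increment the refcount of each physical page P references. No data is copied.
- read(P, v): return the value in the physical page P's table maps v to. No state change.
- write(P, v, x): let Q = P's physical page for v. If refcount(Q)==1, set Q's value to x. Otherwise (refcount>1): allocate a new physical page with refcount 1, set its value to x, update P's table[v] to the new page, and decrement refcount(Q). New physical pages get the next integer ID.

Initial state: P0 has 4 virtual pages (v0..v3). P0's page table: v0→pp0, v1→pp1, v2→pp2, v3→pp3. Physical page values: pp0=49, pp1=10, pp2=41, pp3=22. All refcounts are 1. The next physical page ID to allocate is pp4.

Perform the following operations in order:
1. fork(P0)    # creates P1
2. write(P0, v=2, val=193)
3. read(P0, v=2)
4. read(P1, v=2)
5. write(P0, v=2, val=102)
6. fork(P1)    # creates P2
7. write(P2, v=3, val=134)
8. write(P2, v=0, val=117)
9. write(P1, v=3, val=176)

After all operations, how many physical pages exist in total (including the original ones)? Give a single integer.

Answer: 8

Derivation:
Op 1: fork(P0) -> P1. 4 ppages; refcounts: pp0:2 pp1:2 pp2:2 pp3:2
Op 2: write(P0, v2, 193). refcount(pp2)=2>1 -> COPY to pp4. 5 ppages; refcounts: pp0:2 pp1:2 pp2:1 pp3:2 pp4:1
Op 3: read(P0, v2) -> 193. No state change.
Op 4: read(P1, v2) -> 41. No state change.
Op 5: write(P0, v2, 102). refcount(pp4)=1 -> write in place. 5 ppages; refcounts: pp0:2 pp1:2 pp2:1 pp3:2 pp4:1
Op 6: fork(P1) -> P2. 5 ppages; refcounts: pp0:3 pp1:3 pp2:2 pp3:3 pp4:1
Op 7: write(P2, v3, 134). refcount(pp3)=3>1 -> COPY to pp5. 6 ppages; refcounts: pp0:3 pp1:3 pp2:2 pp3:2 pp4:1 pp5:1
Op 8: write(P2, v0, 117). refcount(pp0)=3>1 -> COPY to pp6. 7 ppages; refcounts: pp0:2 pp1:3 pp2:2 pp3:2 pp4:1 pp5:1 pp6:1
Op 9: write(P1, v3, 176). refcount(pp3)=2>1 -> COPY to pp7. 8 ppages; refcounts: pp0:2 pp1:3 pp2:2 pp3:1 pp4:1 pp5:1 pp6:1 pp7:1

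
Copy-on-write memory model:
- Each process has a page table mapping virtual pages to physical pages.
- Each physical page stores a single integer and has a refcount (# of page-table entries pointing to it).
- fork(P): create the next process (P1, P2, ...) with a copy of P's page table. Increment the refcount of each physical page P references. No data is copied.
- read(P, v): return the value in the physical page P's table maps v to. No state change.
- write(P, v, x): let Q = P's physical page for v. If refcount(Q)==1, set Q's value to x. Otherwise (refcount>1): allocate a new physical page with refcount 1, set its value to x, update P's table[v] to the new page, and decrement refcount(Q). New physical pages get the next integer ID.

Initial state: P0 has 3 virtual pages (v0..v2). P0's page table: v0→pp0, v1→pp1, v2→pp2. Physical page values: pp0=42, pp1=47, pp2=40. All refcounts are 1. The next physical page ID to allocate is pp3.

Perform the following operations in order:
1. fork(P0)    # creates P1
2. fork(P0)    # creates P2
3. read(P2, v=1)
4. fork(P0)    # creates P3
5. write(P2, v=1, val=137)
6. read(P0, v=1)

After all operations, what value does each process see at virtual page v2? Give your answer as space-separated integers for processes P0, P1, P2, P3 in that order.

Op 1: fork(P0) -> P1. 3 ppages; refcounts: pp0:2 pp1:2 pp2:2
Op 2: fork(P0) -> P2. 3 ppages; refcounts: pp0:3 pp1:3 pp2:3
Op 3: read(P2, v1) -> 47. No state change.
Op 4: fork(P0) -> P3. 3 ppages; refcounts: pp0:4 pp1:4 pp2:4
Op 5: write(P2, v1, 137). refcount(pp1)=4>1 -> COPY to pp3. 4 ppages; refcounts: pp0:4 pp1:3 pp2:4 pp3:1
Op 6: read(P0, v1) -> 47. No state change.
P0: v2 -> pp2 = 40
P1: v2 -> pp2 = 40
P2: v2 -> pp2 = 40
P3: v2 -> pp2 = 40

Answer: 40 40 40 40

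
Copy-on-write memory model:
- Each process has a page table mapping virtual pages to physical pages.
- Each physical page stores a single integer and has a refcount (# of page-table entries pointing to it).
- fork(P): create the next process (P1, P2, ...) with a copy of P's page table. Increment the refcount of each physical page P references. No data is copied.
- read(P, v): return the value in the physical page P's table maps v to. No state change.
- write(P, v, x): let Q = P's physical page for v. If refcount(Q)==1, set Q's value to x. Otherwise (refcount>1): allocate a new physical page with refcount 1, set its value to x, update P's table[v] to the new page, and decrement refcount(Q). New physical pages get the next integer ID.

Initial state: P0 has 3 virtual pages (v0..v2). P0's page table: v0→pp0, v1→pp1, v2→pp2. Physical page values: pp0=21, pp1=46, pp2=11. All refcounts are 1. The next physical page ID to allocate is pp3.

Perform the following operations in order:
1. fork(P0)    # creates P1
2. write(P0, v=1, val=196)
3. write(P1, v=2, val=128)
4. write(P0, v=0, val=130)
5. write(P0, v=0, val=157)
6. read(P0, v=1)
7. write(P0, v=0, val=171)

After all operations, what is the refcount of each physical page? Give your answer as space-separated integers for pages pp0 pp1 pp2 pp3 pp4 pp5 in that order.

Answer: 1 1 1 1 1 1

Derivation:
Op 1: fork(P0) -> P1. 3 ppages; refcounts: pp0:2 pp1:2 pp2:2
Op 2: write(P0, v1, 196). refcount(pp1)=2>1 -> COPY to pp3. 4 ppages; refcounts: pp0:2 pp1:1 pp2:2 pp3:1
Op 3: write(P1, v2, 128). refcount(pp2)=2>1 -> COPY to pp4. 5 ppages; refcounts: pp0:2 pp1:1 pp2:1 pp3:1 pp4:1
Op 4: write(P0, v0, 130). refcount(pp0)=2>1 -> COPY to pp5. 6 ppages; refcounts: pp0:1 pp1:1 pp2:1 pp3:1 pp4:1 pp5:1
Op 5: write(P0, v0, 157). refcount(pp5)=1 -> write in place. 6 ppages; refcounts: pp0:1 pp1:1 pp2:1 pp3:1 pp4:1 pp5:1
Op 6: read(P0, v1) -> 196. No state change.
Op 7: write(P0, v0, 171). refcount(pp5)=1 -> write in place. 6 ppages; refcounts: pp0:1 pp1:1 pp2:1 pp3:1 pp4:1 pp5:1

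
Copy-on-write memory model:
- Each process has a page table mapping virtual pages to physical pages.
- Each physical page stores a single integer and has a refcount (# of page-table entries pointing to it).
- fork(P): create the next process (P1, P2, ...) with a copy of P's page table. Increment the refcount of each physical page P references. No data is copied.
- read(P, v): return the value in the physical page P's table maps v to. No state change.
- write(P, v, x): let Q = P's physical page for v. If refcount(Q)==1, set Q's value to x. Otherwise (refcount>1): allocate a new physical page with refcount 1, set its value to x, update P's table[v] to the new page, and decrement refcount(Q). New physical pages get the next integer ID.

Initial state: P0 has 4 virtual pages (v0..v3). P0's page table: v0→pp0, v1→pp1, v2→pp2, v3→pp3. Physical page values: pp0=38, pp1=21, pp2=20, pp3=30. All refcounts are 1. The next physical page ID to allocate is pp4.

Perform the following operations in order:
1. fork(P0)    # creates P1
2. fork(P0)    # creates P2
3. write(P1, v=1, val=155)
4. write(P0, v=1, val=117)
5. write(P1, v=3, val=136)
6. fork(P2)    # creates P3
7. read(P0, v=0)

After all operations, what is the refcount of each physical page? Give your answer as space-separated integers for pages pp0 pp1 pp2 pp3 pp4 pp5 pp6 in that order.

Op 1: fork(P0) -> P1. 4 ppages; refcounts: pp0:2 pp1:2 pp2:2 pp3:2
Op 2: fork(P0) -> P2. 4 ppages; refcounts: pp0:3 pp1:3 pp2:3 pp3:3
Op 3: write(P1, v1, 155). refcount(pp1)=3>1 -> COPY to pp4. 5 ppages; refcounts: pp0:3 pp1:2 pp2:3 pp3:3 pp4:1
Op 4: write(P0, v1, 117). refcount(pp1)=2>1 -> COPY to pp5. 6 ppages; refcounts: pp0:3 pp1:1 pp2:3 pp3:3 pp4:1 pp5:1
Op 5: write(P1, v3, 136). refcount(pp3)=3>1 -> COPY to pp6. 7 ppages; refcounts: pp0:3 pp1:1 pp2:3 pp3:2 pp4:1 pp5:1 pp6:1
Op 6: fork(P2) -> P3. 7 ppages; refcounts: pp0:4 pp1:2 pp2:4 pp3:3 pp4:1 pp5:1 pp6:1
Op 7: read(P0, v0) -> 38. No state change.

Answer: 4 2 4 3 1 1 1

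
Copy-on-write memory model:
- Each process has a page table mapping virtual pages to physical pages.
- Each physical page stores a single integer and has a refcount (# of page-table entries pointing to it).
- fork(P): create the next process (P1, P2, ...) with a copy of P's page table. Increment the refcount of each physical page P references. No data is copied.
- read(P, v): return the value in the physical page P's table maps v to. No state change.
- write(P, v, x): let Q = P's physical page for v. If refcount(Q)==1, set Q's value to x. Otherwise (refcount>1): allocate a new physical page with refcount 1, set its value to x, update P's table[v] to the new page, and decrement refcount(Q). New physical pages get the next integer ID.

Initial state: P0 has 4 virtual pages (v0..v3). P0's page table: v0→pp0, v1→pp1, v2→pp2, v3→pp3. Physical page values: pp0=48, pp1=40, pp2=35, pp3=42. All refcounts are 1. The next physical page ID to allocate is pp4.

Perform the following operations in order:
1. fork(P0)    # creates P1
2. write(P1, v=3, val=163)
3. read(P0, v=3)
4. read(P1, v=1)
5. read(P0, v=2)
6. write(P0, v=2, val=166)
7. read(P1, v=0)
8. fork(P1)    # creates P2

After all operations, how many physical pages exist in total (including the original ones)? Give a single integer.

Answer: 6

Derivation:
Op 1: fork(P0) -> P1. 4 ppages; refcounts: pp0:2 pp1:2 pp2:2 pp3:2
Op 2: write(P1, v3, 163). refcount(pp3)=2>1 -> COPY to pp4. 5 ppages; refcounts: pp0:2 pp1:2 pp2:2 pp3:1 pp4:1
Op 3: read(P0, v3) -> 42. No state change.
Op 4: read(P1, v1) -> 40. No state change.
Op 5: read(P0, v2) -> 35. No state change.
Op 6: write(P0, v2, 166). refcount(pp2)=2>1 -> COPY to pp5. 6 ppages; refcounts: pp0:2 pp1:2 pp2:1 pp3:1 pp4:1 pp5:1
Op 7: read(P1, v0) -> 48. No state change.
Op 8: fork(P1) -> P2. 6 ppages; refcounts: pp0:3 pp1:3 pp2:2 pp3:1 pp4:2 pp5:1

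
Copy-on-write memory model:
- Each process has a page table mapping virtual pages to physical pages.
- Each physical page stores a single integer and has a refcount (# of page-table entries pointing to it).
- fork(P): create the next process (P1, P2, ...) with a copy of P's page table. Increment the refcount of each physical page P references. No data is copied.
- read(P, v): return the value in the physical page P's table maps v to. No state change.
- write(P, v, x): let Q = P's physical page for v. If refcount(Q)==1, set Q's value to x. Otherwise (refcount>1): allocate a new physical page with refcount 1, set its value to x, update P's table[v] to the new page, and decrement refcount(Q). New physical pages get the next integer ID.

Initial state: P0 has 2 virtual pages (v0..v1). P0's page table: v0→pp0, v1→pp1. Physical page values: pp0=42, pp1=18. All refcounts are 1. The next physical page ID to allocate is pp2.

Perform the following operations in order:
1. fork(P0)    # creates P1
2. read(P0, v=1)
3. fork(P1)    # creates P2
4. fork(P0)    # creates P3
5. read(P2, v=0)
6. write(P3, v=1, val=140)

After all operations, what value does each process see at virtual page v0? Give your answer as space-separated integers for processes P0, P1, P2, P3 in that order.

Op 1: fork(P0) -> P1. 2 ppages; refcounts: pp0:2 pp1:2
Op 2: read(P0, v1) -> 18. No state change.
Op 3: fork(P1) -> P2. 2 ppages; refcounts: pp0:3 pp1:3
Op 4: fork(P0) -> P3. 2 ppages; refcounts: pp0:4 pp1:4
Op 5: read(P2, v0) -> 42. No state change.
Op 6: write(P3, v1, 140). refcount(pp1)=4>1 -> COPY to pp2. 3 ppages; refcounts: pp0:4 pp1:3 pp2:1
P0: v0 -> pp0 = 42
P1: v0 -> pp0 = 42
P2: v0 -> pp0 = 42
P3: v0 -> pp0 = 42

Answer: 42 42 42 42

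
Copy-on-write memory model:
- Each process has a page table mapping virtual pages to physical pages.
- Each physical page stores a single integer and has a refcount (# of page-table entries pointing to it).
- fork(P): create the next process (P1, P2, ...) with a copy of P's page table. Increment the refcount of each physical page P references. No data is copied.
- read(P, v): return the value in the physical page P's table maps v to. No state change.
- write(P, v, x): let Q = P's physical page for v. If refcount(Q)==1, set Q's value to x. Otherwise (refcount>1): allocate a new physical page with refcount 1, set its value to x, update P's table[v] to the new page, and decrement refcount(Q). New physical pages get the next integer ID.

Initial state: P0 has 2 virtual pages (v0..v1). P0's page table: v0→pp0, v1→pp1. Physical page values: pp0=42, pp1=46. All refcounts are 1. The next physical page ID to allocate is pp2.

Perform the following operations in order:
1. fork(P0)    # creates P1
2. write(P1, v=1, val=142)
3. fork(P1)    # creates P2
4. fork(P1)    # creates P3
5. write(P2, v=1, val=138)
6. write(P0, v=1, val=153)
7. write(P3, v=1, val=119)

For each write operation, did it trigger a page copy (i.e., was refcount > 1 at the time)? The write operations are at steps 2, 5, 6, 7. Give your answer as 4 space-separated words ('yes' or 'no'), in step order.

Op 1: fork(P0) -> P1. 2 ppages; refcounts: pp0:2 pp1:2
Op 2: write(P1, v1, 142). refcount(pp1)=2>1 -> COPY to pp2. 3 ppages; refcounts: pp0:2 pp1:1 pp2:1
Op 3: fork(P1) -> P2. 3 ppages; refcounts: pp0:3 pp1:1 pp2:2
Op 4: fork(P1) -> P3. 3 ppages; refcounts: pp0:4 pp1:1 pp2:3
Op 5: write(P2, v1, 138). refcount(pp2)=3>1 -> COPY to pp3. 4 ppages; refcounts: pp0:4 pp1:1 pp2:2 pp3:1
Op 6: write(P0, v1, 153). refcount(pp1)=1 -> write in place. 4 ppages; refcounts: pp0:4 pp1:1 pp2:2 pp3:1
Op 7: write(P3, v1, 119). refcount(pp2)=2>1 -> COPY to pp4. 5 ppages; refcounts: pp0:4 pp1:1 pp2:1 pp3:1 pp4:1

yes yes no yes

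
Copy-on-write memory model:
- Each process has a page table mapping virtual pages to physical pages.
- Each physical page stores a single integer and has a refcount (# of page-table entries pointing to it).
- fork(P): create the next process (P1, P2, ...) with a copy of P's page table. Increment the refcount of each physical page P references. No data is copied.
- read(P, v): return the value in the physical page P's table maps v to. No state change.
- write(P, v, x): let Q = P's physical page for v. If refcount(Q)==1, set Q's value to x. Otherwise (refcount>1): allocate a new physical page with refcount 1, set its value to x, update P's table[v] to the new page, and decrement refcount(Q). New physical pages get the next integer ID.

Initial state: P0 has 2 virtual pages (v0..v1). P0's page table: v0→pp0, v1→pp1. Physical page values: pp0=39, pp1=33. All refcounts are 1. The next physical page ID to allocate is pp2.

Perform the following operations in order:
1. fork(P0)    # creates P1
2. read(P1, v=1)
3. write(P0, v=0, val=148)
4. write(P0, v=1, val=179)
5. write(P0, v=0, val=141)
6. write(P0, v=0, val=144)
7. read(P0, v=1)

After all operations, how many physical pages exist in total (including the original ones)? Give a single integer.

Op 1: fork(P0) -> P1. 2 ppages; refcounts: pp0:2 pp1:2
Op 2: read(P1, v1) -> 33. No state change.
Op 3: write(P0, v0, 148). refcount(pp0)=2>1 -> COPY to pp2. 3 ppages; refcounts: pp0:1 pp1:2 pp2:1
Op 4: write(P0, v1, 179). refcount(pp1)=2>1 -> COPY to pp3. 4 ppages; refcounts: pp0:1 pp1:1 pp2:1 pp3:1
Op 5: write(P0, v0, 141). refcount(pp2)=1 -> write in place. 4 ppages; refcounts: pp0:1 pp1:1 pp2:1 pp3:1
Op 6: write(P0, v0, 144). refcount(pp2)=1 -> write in place. 4 ppages; refcounts: pp0:1 pp1:1 pp2:1 pp3:1
Op 7: read(P0, v1) -> 179. No state change.

Answer: 4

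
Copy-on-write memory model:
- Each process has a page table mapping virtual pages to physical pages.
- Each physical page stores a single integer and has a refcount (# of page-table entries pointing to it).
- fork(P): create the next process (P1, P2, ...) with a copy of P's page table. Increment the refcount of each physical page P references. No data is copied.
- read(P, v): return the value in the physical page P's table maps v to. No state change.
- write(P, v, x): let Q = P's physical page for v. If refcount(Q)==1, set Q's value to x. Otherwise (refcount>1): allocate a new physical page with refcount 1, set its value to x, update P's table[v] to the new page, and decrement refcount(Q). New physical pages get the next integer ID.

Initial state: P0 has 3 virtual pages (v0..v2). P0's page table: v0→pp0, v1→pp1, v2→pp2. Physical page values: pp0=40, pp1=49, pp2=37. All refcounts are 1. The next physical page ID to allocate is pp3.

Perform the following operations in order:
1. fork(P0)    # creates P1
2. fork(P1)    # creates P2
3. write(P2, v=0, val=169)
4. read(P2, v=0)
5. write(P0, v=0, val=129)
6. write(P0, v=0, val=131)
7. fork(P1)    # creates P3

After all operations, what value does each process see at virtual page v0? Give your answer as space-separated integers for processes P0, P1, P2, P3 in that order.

Answer: 131 40 169 40

Derivation:
Op 1: fork(P0) -> P1. 3 ppages; refcounts: pp0:2 pp1:2 pp2:2
Op 2: fork(P1) -> P2. 3 ppages; refcounts: pp0:3 pp1:3 pp2:3
Op 3: write(P2, v0, 169). refcount(pp0)=3>1 -> COPY to pp3. 4 ppages; refcounts: pp0:2 pp1:3 pp2:3 pp3:1
Op 4: read(P2, v0) -> 169. No state change.
Op 5: write(P0, v0, 129). refcount(pp0)=2>1 -> COPY to pp4. 5 ppages; refcounts: pp0:1 pp1:3 pp2:3 pp3:1 pp4:1
Op 6: write(P0, v0, 131). refcount(pp4)=1 -> write in place. 5 ppages; refcounts: pp0:1 pp1:3 pp2:3 pp3:1 pp4:1
Op 7: fork(P1) -> P3. 5 ppages; refcounts: pp0:2 pp1:4 pp2:4 pp3:1 pp4:1
P0: v0 -> pp4 = 131
P1: v0 -> pp0 = 40
P2: v0 -> pp3 = 169
P3: v0 -> pp0 = 40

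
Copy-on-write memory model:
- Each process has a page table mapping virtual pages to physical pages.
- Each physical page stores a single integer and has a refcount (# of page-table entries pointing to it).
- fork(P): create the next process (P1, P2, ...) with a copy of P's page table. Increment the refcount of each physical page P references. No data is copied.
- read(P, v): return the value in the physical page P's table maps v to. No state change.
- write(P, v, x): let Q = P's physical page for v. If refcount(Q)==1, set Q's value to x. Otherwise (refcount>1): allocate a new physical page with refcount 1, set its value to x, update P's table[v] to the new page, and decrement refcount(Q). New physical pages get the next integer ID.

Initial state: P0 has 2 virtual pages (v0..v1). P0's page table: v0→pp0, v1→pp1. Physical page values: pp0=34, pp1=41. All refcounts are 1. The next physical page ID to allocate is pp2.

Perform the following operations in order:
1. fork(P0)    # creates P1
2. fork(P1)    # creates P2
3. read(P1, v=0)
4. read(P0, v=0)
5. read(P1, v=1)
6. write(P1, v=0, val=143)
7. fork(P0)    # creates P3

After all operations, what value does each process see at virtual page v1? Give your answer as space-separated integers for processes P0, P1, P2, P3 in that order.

Op 1: fork(P0) -> P1. 2 ppages; refcounts: pp0:2 pp1:2
Op 2: fork(P1) -> P2. 2 ppages; refcounts: pp0:3 pp1:3
Op 3: read(P1, v0) -> 34. No state change.
Op 4: read(P0, v0) -> 34. No state change.
Op 5: read(P1, v1) -> 41. No state change.
Op 6: write(P1, v0, 143). refcount(pp0)=3>1 -> COPY to pp2. 3 ppages; refcounts: pp0:2 pp1:3 pp2:1
Op 7: fork(P0) -> P3. 3 ppages; refcounts: pp0:3 pp1:4 pp2:1
P0: v1 -> pp1 = 41
P1: v1 -> pp1 = 41
P2: v1 -> pp1 = 41
P3: v1 -> pp1 = 41

Answer: 41 41 41 41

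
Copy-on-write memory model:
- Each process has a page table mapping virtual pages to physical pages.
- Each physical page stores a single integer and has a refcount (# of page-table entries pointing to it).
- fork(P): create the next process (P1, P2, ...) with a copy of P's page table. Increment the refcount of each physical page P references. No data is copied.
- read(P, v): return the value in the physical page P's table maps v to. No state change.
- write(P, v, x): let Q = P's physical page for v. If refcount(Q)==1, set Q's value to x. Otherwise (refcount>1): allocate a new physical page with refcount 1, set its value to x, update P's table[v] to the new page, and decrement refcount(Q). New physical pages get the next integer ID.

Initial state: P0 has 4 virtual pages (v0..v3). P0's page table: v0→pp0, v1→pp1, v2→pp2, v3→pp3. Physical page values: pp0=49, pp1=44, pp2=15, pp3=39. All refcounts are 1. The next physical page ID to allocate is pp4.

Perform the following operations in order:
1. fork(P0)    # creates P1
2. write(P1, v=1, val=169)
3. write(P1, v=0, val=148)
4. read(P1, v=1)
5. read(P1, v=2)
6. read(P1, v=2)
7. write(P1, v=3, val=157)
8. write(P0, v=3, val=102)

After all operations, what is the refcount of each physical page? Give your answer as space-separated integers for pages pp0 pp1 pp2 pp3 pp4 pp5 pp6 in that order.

Answer: 1 1 2 1 1 1 1

Derivation:
Op 1: fork(P0) -> P1. 4 ppages; refcounts: pp0:2 pp1:2 pp2:2 pp3:2
Op 2: write(P1, v1, 169). refcount(pp1)=2>1 -> COPY to pp4. 5 ppages; refcounts: pp0:2 pp1:1 pp2:2 pp3:2 pp4:1
Op 3: write(P1, v0, 148). refcount(pp0)=2>1 -> COPY to pp5. 6 ppages; refcounts: pp0:1 pp1:1 pp2:2 pp3:2 pp4:1 pp5:1
Op 4: read(P1, v1) -> 169. No state change.
Op 5: read(P1, v2) -> 15. No state change.
Op 6: read(P1, v2) -> 15. No state change.
Op 7: write(P1, v3, 157). refcount(pp3)=2>1 -> COPY to pp6. 7 ppages; refcounts: pp0:1 pp1:1 pp2:2 pp3:1 pp4:1 pp5:1 pp6:1
Op 8: write(P0, v3, 102). refcount(pp3)=1 -> write in place. 7 ppages; refcounts: pp0:1 pp1:1 pp2:2 pp3:1 pp4:1 pp5:1 pp6:1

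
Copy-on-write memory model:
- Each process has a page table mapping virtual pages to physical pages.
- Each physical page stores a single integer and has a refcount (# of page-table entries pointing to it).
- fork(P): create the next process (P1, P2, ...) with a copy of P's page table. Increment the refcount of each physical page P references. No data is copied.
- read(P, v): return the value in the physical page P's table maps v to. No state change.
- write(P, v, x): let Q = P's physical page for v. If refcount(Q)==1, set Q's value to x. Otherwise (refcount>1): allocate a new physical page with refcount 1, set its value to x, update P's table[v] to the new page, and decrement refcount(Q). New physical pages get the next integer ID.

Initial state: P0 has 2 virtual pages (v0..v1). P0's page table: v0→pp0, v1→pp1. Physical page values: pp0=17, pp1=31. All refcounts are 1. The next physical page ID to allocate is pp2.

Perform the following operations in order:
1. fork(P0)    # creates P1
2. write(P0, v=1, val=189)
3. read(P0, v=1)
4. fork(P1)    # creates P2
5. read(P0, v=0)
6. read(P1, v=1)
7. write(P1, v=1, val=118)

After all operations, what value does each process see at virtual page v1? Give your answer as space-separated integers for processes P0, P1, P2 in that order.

Answer: 189 118 31

Derivation:
Op 1: fork(P0) -> P1. 2 ppages; refcounts: pp0:2 pp1:2
Op 2: write(P0, v1, 189). refcount(pp1)=2>1 -> COPY to pp2. 3 ppages; refcounts: pp0:2 pp1:1 pp2:1
Op 3: read(P0, v1) -> 189. No state change.
Op 4: fork(P1) -> P2. 3 ppages; refcounts: pp0:3 pp1:2 pp2:1
Op 5: read(P0, v0) -> 17. No state change.
Op 6: read(P1, v1) -> 31. No state change.
Op 7: write(P1, v1, 118). refcount(pp1)=2>1 -> COPY to pp3. 4 ppages; refcounts: pp0:3 pp1:1 pp2:1 pp3:1
P0: v1 -> pp2 = 189
P1: v1 -> pp3 = 118
P2: v1 -> pp1 = 31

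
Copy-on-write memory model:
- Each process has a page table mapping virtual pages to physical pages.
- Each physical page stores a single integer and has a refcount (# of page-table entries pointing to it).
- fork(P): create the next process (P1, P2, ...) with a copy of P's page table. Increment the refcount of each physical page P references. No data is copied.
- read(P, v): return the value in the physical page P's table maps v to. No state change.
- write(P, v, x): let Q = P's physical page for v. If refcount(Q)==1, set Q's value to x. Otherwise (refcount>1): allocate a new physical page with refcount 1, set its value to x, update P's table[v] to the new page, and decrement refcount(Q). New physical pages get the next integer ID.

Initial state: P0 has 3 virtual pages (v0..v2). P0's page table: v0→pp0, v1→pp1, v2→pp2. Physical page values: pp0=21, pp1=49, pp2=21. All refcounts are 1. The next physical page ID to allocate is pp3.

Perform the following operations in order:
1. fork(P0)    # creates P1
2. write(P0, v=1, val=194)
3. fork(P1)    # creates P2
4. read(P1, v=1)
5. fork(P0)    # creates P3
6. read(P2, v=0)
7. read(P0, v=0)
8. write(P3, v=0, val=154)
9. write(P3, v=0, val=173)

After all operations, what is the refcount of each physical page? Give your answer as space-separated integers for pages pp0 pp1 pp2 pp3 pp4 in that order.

Answer: 3 2 4 2 1

Derivation:
Op 1: fork(P0) -> P1. 3 ppages; refcounts: pp0:2 pp1:2 pp2:2
Op 2: write(P0, v1, 194). refcount(pp1)=2>1 -> COPY to pp3. 4 ppages; refcounts: pp0:2 pp1:1 pp2:2 pp3:1
Op 3: fork(P1) -> P2. 4 ppages; refcounts: pp0:3 pp1:2 pp2:3 pp3:1
Op 4: read(P1, v1) -> 49. No state change.
Op 5: fork(P0) -> P3. 4 ppages; refcounts: pp0:4 pp1:2 pp2:4 pp3:2
Op 6: read(P2, v0) -> 21. No state change.
Op 7: read(P0, v0) -> 21. No state change.
Op 8: write(P3, v0, 154). refcount(pp0)=4>1 -> COPY to pp4. 5 ppages; refcounts: pp0:3 pp1:2 pp2:4 pp3:2 pp4:1
Op 9: write(P3, v0, 173). refcount(pp4)=1 -> write in place. 5 ppages; refcounts: pp0:3 pp1:2 pp2:4 pp3:2 pp4:1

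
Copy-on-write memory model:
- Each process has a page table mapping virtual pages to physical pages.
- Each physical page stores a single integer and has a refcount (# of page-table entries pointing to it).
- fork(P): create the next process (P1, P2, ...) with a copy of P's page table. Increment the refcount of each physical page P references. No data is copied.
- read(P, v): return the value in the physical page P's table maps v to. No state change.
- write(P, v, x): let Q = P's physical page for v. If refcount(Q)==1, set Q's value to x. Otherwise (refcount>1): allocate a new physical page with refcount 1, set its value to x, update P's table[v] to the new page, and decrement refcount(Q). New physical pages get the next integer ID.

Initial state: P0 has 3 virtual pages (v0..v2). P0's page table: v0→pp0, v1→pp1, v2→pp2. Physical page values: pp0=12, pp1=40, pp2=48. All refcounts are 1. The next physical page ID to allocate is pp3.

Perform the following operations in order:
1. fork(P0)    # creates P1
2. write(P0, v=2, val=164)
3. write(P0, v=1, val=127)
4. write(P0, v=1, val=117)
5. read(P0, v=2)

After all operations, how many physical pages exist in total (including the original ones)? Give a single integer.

Op 1: fork(P0) -> P1. 3 ppages; refcounts: pp0:2 pp1:2 pp2:2
Op 2: write(P0, v2, 164). refcount(pp2)=2>1 -> COPY to pp3. 4 ppages; refcounts: pp0:2 pp1:2 pp2:1 pp3:1
Op 3: write(P0, v1, 127). refcount(pp1)=2>1 -> COPY to pp4. 5 ppages; refcounts: pp0:2 pp1:1 pp2:1 pp3:1 pp4:1
Op 4: write(P0, v1, 117). refcount(pp4)=1 -> write in place. 5 ppages; refcounts: pp0:2 pp1:1 pp2:1 pp3:1 pp4:1
Op 5: read(P0, v2) -> 164. No state change.

Answer: 5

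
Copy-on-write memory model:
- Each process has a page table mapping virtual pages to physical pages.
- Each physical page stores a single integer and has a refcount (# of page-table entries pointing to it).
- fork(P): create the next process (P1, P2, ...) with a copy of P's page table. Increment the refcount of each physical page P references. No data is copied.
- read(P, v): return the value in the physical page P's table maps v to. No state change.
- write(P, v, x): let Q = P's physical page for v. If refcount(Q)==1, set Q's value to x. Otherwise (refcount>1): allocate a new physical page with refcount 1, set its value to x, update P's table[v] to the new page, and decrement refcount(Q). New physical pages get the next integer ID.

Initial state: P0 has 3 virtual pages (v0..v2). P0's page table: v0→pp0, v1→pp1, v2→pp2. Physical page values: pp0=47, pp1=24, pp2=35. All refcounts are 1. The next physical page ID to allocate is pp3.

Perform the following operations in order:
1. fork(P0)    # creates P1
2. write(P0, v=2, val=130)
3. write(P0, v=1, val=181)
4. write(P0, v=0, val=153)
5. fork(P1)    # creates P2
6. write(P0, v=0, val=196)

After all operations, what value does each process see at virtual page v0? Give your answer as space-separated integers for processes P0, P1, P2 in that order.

Answer: 196 47 47

Derivation:
Op 1: fork(P0) -> P1. 3 ppages; refcounts: pp0:2 pp1:2 pp2:2
Op 2: write(P0, v2, 130). refcount(pp2)=2>1 -> COPY to pp3. 4 ppages; refcounts: pp0:2 pp1:2 pp2:1 pp3:1
Op 3: write(P0, v1, 181). refcount(pp1)=2>1 -> COPY to pp4. 5 ppages; refcounts: pp0:2 pp1:1 pp2:1 pp3:1 pp4:1
Op 4: write(P0, v0, 153). refcount(pp0)=2>1 -> COPY to pp5. 6 ppages; refcounts: pp0:1 pp1:1 pp2:1 pp3:1 pp4:1 pp5:1
Op 5: fork(P1) -> P2. 6 ppages; refcounts: pp0:2 pp1:2 pp2:2 pp3:1 pp4:1 pp5:1
Op 6: write(P0, v0, 196). refcount(pp5)=1 -> write in place. 6 ppages; refcounts: pp0:2 pp1:2 pp2:2 pp3:1 pp4:1 pp5:1
P0: v0 -> pp5 = 196
P1: v0 -> pp0 = 47
P2: v0 -> pp0 = 47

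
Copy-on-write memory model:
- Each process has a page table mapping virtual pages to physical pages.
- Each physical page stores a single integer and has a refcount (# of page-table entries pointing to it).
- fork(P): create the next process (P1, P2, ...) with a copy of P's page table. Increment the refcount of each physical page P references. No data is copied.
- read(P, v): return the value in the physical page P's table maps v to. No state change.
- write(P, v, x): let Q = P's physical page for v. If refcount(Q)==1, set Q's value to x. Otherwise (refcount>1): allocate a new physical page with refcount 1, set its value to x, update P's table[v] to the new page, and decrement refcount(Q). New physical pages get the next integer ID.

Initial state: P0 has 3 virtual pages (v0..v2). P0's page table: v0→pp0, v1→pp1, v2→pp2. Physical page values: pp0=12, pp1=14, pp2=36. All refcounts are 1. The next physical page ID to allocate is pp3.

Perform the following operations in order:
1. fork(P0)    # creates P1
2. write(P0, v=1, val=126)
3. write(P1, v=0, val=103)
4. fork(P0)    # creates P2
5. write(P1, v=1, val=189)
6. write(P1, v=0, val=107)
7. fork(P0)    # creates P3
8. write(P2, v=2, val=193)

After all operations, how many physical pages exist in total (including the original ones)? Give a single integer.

Answer: 6

Derivation:
Op 1: fork(P0) -> P1. 3 ppages; refcounts: pp0:2 pp1:2 pp2:2
Op 2: write(P0, v1, 126). refcount(pp1)=2>1 -> COPY to pp3. 4 ppages; refcounts: pp0:2 pp1:1 pp2:2 pp3:1
Op 3: write(P1, v0, 103). refcount(pp0)=2>1 -> COPY to pp4. 5 ppages; refcounts: pp0:1 pp1:1 pp2:2 pp3:1 pp4:1
Op 4: fork(P0) -> P2. 5 ppages; refcounts: pp0:2 pp1:1 pp2:3 pp3:2 pp4:1
Op 5: write(P1, v1, 189). refcount(pp1)=1 -> write in place. 5 ppages; refcounts: pp0:2 pp1:1 pp2:3 pp3:2 pp4:1
Op 6: write(P1, v0, 107). refcount(pp4)=1 -> write in place. 5 ppages; refcounts: pp0:2 pp1:1 pp2:3 pp3:2 pp4:1
Op 7: fork(P0) -> P3. 5 ppages; refcounts: pp0:3 pp1:1 pp2:4 pp3:3 pp4:1
Op 8: write(P2, v2, 193). refcount(pp2)=4>1 -> COPY to pp5. 6 ppages; refcounts: pp0:3 pp1:1 pp2:3 pp3:3 pp4:1 pp5:1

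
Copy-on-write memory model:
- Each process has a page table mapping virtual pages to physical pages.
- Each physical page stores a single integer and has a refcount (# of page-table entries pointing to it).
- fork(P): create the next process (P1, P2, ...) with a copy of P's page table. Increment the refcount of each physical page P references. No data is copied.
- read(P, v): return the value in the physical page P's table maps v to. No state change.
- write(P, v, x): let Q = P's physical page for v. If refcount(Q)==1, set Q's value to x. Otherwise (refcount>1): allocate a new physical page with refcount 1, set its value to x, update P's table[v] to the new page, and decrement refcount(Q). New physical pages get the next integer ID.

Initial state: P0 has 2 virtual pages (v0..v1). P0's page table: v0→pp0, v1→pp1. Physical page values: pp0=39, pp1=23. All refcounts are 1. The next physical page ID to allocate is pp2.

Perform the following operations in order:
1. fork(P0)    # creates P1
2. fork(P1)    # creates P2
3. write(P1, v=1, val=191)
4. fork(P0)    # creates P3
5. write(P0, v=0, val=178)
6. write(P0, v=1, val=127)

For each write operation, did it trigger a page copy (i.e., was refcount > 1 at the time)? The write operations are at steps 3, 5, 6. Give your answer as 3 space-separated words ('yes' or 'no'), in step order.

Op 1: fork(P0) -> P1. 2 ppages; refcounts: pp0:2 pp1:2
Op 2: fork(P1) -> P2. 2 ppages; refcounts: pp0:3 pp1:3
Op 3: write(P1, v1, 191). refcount(pp1)=3>1 -> COPY to pp2. 3 ppages; refcounts: pp0:3 pp1:2 pp2:1
Op 4: fork(P0) -> P3. 3 ppages; refcounts: pp0:4 pp1:3 pp2:1
Op 5: write(P0, v0, 178). refcount(pp0)=4>1 -> COPY to pp3. 4 ppages; refcounts: pp0:3 pp1:3 pp2:1 pp3:1
Op 6: write(P0, v1, 127). refcount(pp1)=3>1 -> COPY to pp4. 5 ppages; refcounts: pp0:3 pp1:2 pp2:1 pp3:1 pp4:1

yes yes yes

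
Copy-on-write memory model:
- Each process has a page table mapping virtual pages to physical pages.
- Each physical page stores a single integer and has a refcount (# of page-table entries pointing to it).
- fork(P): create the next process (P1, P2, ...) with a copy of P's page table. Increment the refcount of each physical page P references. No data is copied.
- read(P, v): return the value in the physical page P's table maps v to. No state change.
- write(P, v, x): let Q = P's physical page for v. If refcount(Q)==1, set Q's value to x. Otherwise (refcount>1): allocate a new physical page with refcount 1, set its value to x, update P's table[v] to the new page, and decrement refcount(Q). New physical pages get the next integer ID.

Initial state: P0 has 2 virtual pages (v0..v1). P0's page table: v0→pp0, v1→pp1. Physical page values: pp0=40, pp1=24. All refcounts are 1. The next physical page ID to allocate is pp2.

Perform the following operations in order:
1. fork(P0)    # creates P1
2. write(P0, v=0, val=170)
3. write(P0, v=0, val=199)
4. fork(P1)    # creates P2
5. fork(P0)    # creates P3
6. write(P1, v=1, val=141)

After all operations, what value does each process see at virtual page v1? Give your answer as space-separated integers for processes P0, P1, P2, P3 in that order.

Op 1: fork(P0) -> P1. 2 ppages; refcounts: pp0:2 pp1:2
Op 2: write(P0, v0, 170). refcount(pp0)=2>1 -> COPY to pp2. 3 ppages; refcounts: pp0:1 pp1:2 pp2:1
Op 3: write(P0, v0, 199). refcount(pp2)=1 -> write in place. 3 ppages; refcounts: pp0:1 pp1:2 pp2:1
Op 4: fork(P1) -> P2. 3 ppages; refcounts: pp0:2 pp1:3 pp2:1
Op 5: fork(P0) -> P3. 3 ppages; refcounts: pp0:2 pp1:4 pp2:2
Op 6: write(P1, v1, 141). refcount(pp1)=4>1 -> COPY to pp3. 4 ppages; refcounts: pp0:2 pp1:3 pp2:2 pp3:1
P0: v1 -> pp1 = 24
P1: v1 -> pp3 = 141
P2: v1 -> pp1 = 24
P3: v1 -> pp1 = 24

Answer: 24 141 24 24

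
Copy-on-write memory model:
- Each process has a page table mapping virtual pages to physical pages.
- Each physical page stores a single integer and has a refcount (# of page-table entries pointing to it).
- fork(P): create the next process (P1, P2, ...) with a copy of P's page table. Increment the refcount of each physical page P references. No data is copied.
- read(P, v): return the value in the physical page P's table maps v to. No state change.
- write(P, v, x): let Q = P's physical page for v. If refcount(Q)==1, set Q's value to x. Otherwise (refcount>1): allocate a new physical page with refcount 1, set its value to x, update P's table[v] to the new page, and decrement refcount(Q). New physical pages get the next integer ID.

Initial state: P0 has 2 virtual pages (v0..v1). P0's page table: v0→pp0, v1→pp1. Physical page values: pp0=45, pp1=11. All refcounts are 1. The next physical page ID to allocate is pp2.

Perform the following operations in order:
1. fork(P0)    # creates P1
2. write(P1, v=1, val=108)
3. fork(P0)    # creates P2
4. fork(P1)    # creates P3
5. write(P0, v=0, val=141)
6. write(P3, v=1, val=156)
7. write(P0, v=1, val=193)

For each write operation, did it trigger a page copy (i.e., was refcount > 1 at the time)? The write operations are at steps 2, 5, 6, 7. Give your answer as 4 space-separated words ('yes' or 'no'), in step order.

Op 1: fork(P0) -> P1. 2 ppages; refcounts: pp0:2 pp1:2
Op 2: write(P1, v1, 108). refcount(pp1)=2>1 -> COPY to pp2. 3 ppages; refcounts: pp0:2 pp1:1 pp2:1
Op 3: fork(P0) -> P2. 3 ppages; refcounts: pp0:3 pp1:2 pp2:1
Op 4: fork(P1) -> P3. 3 ppages; refcounts: pp0:4 pp1:2 pp2:2
Op 5: write(P0, v0, 141). refcount(pp0)=4>1 -> COPY to pp3. 4 ppages; refcounts: pp0:3 pp1:2 pp2:2 pp3:1
Op 6: write(P3, v1, 156). refcount(pp2)=2>1 -> COPY to pp4. 5 ppages; refcounts: pp0:3 pp1:2 pp2:1 pp3:1 pp4:1
Op 7: write(P0, v1, 193). refcount(pp1)=2>1 -> COPY to pp5. 6 ppages; refcounts: pp0:3 pp1:1 pp2:1 pp3:1 pp4:1 pp5:1

yes yes yes yes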